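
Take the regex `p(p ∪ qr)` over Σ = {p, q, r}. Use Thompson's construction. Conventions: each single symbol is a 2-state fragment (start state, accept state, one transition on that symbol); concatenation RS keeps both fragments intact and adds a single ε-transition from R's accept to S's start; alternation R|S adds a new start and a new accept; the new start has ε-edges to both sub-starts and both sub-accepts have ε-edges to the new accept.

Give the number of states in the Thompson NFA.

Building bottom-up:
Each of the 4 symbol leaves contributes a 2-state fragment.
  qr = 4 states
  p ∪ qr = 8 states
  p(p ∪ qr) = 10 states

10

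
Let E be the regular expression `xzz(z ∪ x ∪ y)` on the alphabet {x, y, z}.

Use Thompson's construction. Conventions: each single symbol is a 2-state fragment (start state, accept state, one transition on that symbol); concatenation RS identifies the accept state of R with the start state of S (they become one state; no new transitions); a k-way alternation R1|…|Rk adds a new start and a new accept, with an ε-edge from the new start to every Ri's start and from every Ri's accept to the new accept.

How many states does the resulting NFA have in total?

11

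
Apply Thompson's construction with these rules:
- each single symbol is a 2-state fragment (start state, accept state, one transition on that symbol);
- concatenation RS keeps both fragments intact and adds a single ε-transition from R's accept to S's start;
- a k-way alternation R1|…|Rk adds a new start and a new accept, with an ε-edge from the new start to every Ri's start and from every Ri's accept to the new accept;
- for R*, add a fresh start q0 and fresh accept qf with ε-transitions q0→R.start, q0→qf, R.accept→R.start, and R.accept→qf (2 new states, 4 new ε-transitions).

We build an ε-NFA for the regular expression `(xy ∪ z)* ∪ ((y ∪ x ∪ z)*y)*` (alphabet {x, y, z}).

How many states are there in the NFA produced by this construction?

26

Building bottom-up:
Each of the 7 symbol leaves contributes a 2-state fragment.
  xy → 4 states
  xy ∪ z → 8 states
  (xy ∪ z)* → 10 states
  y ∪ x ∪ z → 8 states
  (y ∪ x ∪ z)* → 10 states
  (y ∪ x ∪ z)*y → 12 states
  ((y ∪ x ∪ z)*y)* → 14 states
  (xy ∪ z)* ∪ ((y ∪ x ∪ z)*y)* → 26 states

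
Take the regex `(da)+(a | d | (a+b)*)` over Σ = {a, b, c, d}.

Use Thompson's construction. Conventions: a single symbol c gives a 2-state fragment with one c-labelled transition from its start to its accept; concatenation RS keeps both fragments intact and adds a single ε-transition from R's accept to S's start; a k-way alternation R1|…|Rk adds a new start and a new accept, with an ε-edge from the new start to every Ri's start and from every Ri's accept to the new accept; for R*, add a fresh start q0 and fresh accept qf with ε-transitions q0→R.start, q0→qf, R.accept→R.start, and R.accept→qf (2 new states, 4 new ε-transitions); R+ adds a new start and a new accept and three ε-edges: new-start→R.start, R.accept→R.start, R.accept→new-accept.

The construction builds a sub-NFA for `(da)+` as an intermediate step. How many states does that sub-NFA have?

6

Fragment for `(da)+`:
Each of the 2 symbol leaves contributes a 2-state fragment.
  da = 4 states
  (da)+ = 6 states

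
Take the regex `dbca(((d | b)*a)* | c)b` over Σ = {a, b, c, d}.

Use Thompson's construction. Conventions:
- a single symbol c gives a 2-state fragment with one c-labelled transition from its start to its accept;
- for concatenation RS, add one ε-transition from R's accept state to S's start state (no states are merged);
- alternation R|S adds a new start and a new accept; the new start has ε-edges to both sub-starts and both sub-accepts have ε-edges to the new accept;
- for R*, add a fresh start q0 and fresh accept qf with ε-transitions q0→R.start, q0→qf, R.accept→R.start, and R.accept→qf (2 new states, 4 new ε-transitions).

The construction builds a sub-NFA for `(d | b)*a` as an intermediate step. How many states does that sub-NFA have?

10

Fragment for `(d | b)*a`:
Each of the 3 symbol leaves contributes a 2-state fragment.
  d | b — 6 states
  (d | b)* — 8 states
  (d | b)*a — 10 states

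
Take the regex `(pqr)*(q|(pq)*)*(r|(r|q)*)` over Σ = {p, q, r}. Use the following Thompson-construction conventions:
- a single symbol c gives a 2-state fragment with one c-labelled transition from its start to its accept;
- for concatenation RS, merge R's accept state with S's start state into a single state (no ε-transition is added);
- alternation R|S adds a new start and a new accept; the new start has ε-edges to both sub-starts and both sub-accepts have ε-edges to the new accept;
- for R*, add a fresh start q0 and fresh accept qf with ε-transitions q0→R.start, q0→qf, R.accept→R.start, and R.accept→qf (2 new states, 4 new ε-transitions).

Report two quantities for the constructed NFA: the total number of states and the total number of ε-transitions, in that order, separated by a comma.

By structural recursion:
Each of the 9 symbol leaves contributes 2 states and 0 ε-transitions.
  pqr — 4 states, 0 ε-transitions
  (pqr)* — 6 states, 4 ε-transitions
  pq — 3 states, 0 ε-transitions
  (pq)* — 5 states, 4 ε-transitions
  q|(pq)* — 9 states, 8 ε-transitions
  (q|(pq)*)* — 11 states, 12 ε-transitions
  r|q — 6 states, 4 ε-transitions
  (r|q)* — 8 states, 8 ε-transitions
  r|(r|q)* — 12 states, 12 ε-transitions
  (pqr)*(q|(pq)*)*(r|(r|q)*) — 27 states, 28 ε-transitions

27, 28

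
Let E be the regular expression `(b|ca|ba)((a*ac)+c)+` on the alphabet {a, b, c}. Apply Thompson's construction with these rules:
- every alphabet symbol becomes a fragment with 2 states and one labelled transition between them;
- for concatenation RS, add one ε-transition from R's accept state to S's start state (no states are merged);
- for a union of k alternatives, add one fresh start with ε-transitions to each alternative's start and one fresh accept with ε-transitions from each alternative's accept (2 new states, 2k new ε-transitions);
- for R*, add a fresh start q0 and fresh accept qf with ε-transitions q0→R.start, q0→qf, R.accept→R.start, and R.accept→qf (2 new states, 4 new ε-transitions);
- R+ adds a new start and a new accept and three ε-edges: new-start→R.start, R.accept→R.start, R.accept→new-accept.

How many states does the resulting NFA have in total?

26

Building bottom-up:
Each of the 9 symbol leaves contributes a 2-state fragment.
  ca — 4 states
  ba — 4 states
  b|ca|ba — 12 states
  a* — 4 states
  a*ac — 8 states
  (a*ac)+ — 10 states
  (a*ac)+c — 12 states
  ((a*ac)+c)+ — 14 states
  (b|ca|ba)((a*ac)+c)+ — 26 states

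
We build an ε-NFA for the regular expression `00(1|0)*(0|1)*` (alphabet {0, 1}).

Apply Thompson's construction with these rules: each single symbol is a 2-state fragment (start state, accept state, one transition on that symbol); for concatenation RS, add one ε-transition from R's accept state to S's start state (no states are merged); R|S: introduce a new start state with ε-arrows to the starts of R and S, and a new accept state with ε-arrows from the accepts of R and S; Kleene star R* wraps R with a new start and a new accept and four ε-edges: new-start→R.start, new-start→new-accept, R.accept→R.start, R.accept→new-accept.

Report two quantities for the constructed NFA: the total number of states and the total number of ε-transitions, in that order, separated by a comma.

20, 19

Building bottom-up:
Each of the 6 symbol leaves contributes 2 states and 0 ε-transitions.
  1|0 : 6 states, 4 ε-transitions
  (1|0)* : 8 states, 8 ε-transitions
  0|1 : 6 states, 4 ε-transitions
  (0|1)* : 8 states, 8 ε-transitions
  00(1|0)*(0|1)* : 20 states, 19 ε-transitions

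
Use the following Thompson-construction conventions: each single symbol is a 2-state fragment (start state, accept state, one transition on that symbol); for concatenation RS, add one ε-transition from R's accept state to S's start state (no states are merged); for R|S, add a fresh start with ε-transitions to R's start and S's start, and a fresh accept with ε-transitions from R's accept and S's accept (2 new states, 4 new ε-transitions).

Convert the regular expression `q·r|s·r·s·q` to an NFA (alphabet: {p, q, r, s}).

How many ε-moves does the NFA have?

8

Recursing over subexpressions:
Each of the 6 symbol leaves contributes 0 ε-transitions.
  q·r — 1 ε-transition
  s·r·s·q — 3 ε-transitions
  q·r|s·r·s·q — 8 ε-transitions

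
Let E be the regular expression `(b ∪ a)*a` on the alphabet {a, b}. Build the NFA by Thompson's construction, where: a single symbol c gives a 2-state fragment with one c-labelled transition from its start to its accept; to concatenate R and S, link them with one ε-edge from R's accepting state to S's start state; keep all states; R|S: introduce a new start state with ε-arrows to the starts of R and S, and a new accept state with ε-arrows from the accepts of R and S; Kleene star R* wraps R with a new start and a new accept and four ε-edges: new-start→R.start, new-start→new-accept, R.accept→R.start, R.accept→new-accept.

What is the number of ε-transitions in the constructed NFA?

By structural recursion:
Each of the 3 symbol leaves contributes 0 ε-transitions.
  b ∪ a → 4 ε-transitions
  (b ∪ a)* → 8 ε-transitions
  (b ∪ a)*a → 9 ε-transitions

9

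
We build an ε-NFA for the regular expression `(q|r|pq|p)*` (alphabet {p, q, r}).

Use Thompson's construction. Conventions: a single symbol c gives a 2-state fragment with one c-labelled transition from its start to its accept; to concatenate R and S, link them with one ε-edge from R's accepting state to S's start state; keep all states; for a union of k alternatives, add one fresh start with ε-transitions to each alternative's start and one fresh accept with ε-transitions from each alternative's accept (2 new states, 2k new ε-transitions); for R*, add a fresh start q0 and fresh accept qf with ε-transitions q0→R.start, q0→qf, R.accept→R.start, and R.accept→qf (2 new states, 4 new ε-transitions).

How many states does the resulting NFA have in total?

14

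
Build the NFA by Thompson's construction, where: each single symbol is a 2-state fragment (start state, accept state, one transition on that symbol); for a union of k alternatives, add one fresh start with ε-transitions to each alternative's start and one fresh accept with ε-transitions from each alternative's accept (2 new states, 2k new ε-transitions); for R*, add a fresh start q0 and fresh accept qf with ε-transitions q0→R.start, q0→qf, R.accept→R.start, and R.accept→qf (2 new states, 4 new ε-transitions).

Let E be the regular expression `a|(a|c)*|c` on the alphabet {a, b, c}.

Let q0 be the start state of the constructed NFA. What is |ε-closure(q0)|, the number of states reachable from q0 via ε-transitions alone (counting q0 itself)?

Let C(F) = |ε-closure(F.start)| within fragment F, and note whether F accepts ε. Symbol fragments have C = 1 and do not accept ε. Then:
  a|c → new start ε-reaches every alternative's start; none of them accept ε, so the new accept is not reached: |ε-closure| = 1 + 1 + 1 = 3
  (a|c)* → new start has ε-edges to the inner start and to the new accept, so |ε-closure| = 2 + 3 = 5
  a|(a|c)*|c → |ε-closure| = 1 (new start) + (1 + 5 + 1) + 1 (new accept, since some branch ε-reaches its own accept) = 9

9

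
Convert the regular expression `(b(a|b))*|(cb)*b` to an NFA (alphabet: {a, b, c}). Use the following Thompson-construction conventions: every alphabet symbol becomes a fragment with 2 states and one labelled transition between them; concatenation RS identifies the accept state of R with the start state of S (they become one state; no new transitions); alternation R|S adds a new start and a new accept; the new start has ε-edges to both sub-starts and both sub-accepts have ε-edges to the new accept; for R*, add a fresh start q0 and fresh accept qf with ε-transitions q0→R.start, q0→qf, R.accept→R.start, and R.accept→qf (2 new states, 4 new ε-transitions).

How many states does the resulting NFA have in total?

Bottom-up over the parse tree:
Each of the 6 symbol leaves contributes a 2-state fragment.
  a|b → 6 states
  b(a|b) → 7 states
  (b(a|b))* → 9 states
  cb → 3 states
  (cb)* → 5 states
  (cb)*b → 6 states
  (b(a|b))*|(cb)*b → 17 states

17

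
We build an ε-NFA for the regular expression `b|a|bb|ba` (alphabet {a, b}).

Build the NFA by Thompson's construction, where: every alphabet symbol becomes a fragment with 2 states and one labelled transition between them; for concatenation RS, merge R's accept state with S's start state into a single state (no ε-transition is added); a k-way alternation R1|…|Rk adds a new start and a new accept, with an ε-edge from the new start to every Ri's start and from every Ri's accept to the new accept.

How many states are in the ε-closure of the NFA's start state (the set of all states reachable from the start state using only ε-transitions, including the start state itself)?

Let C(F) = |ε-closure(F.start)| within fragment F, and note whether F accepts ε. Symbol fragments have C = 1 and do not accept ε. Then:
  bb → |closure| equals the left operand's closure size = 1 (its accept is not ε-reachable, so the closure stops there)
  ba → same as the first factor's closure: |closure| = 1
  b|a|bb|ba → |closure| = 1 + 1 + 1 + 1 + 1 = 5 (the new accept is not ε-reachable since no branch accepts ε)

5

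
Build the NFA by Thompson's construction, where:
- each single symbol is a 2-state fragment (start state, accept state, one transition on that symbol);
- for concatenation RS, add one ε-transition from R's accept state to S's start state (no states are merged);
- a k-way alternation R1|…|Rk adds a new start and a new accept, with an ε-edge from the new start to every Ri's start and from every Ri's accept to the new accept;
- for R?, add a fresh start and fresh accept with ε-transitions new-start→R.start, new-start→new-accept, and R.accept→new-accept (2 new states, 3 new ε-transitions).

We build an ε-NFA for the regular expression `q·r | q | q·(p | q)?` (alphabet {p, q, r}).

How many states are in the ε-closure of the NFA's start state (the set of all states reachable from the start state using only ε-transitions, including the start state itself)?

4

Compute the ε-closure size of each fragment's start state recursively; a symbol fragment's start has no outgoing ε-edge, so its closure is just itself (size 1).
  q·r — same as the first factor's closure: C = 1
  p | q — C = 1 + 1 + 1 = 3 (the new accept is not ε-reachable since no branch accepts ε)
  (p | q)? — C = 1 (new start) + 3 (body) + 1 (new accept, via ε) = 5
  q·(p | q)? — same as the first factor's closure: C = 1
  q·r | q | q·(p | q)? — new start ε-reaches every alternative's start; none of them accept ε, so the new accept is not reached: C = 1 + 1 + 1 + 1 = 4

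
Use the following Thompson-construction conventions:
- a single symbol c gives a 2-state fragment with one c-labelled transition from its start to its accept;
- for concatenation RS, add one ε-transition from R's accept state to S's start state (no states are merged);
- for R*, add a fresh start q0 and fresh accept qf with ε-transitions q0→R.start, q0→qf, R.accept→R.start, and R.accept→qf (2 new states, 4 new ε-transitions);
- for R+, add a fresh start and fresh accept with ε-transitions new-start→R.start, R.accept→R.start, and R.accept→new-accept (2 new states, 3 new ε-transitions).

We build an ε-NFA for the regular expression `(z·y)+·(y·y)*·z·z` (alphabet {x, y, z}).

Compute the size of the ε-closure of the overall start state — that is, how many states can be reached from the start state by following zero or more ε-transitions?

2

Let C(F) = |ε-closure(F.start)| within fragment F, and note whether F accepts ε. Symbol fragments have C = 1 and do not accept ε. Then:
  z·y : C equals the left operand's closure size = 1 (its accept is not ε-reachable, so the closure stops there)
  (z·y)+ : new start ε-reaches only the body's start; the new accept needs a symbol first: C = 1 + 1 = 2
  y·y : C equals the left operand's closure size = 1 (its accept is not ε-reachable, so the closure stops there)
  (y·y)* : new start has ε-edges to the inner start and to the new accept, so C = 2 + 1 = 3
  (z·y)+·(y·y)*·z·z : same as the first factor's closure: C = 2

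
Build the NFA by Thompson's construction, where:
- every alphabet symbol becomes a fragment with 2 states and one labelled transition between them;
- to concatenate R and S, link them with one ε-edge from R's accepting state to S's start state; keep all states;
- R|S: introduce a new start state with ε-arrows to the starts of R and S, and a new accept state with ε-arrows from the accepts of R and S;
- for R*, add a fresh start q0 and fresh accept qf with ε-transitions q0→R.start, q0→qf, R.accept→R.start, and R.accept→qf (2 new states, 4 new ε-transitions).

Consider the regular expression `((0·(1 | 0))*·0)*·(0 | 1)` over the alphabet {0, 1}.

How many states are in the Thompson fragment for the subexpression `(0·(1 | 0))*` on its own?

10

Fragment for `(0·(1 | 0))*`:
Each of the 3 symbol leaves contributes a 2-state fragment.
  1 | 0 = 6 states
  0·(1 | 0) = 8 states
  (0·(1 | 0))* = 10 states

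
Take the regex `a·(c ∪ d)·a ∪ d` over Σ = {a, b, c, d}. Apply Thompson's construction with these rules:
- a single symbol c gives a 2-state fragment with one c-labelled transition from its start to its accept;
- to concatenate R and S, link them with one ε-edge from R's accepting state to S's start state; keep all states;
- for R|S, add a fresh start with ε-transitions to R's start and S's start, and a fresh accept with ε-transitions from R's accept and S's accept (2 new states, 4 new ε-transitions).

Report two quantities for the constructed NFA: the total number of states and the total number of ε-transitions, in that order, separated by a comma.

14, 10

Bottom-up over the parse tree:
Each of the 5 symbol leaves contributes 2 states and 0 ε-transitions.
  c ∪ d = 6 states, 4 ε-transitions
  a·(c ∪ d)·a = 10 states, 6 ε-transitions
  a·(c ∪ d)·a ∪ d = 14 states, 10 ε-transitions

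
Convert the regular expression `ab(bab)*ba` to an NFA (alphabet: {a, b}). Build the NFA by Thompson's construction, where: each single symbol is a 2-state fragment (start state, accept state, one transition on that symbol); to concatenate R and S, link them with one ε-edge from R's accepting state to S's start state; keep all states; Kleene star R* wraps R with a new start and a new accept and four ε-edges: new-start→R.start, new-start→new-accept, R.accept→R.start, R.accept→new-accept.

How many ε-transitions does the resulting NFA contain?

Per subexpression:
Each of the 7 symbol leaves contributes 0 ε-transitions.
  bab : 2 ε-transitions
  (bab)* : 6 ε-transitions
  ab(bab)*ba : 10 ε-transitions

10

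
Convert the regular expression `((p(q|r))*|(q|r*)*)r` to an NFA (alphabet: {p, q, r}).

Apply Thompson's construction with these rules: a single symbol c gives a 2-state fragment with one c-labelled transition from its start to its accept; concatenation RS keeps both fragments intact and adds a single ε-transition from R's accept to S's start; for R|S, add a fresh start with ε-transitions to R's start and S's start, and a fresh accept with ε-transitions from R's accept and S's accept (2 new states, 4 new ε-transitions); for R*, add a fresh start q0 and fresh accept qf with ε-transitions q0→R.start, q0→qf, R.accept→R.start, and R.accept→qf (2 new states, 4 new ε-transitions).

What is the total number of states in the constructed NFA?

By structural recursion:
Each of the 6 symbol leaves contributes a 2-state fragment.
  q|r → 6 states
  p(q|r) → 8 states
  (p(q|r))* → 10 states
  r* → 4 states
  q|r* → 8 states
  (q|r*)* → 10 states
  (p(q|r))*|(q|r*)* → 22 states
  ((p(q|r))*|(q|r*)*)r → 24 states

24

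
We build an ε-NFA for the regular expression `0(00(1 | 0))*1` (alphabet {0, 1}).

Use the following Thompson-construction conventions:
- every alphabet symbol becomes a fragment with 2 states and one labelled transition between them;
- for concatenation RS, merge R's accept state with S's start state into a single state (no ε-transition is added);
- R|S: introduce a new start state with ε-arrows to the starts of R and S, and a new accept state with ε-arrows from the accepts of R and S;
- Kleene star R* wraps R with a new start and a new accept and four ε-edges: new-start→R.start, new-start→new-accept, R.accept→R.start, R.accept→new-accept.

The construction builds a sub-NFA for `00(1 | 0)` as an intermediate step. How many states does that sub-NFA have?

Fragment for `00(1 | 0)`:
Each of the 4 symbol leaves contributes a 2-state fragment.
  1 | 0 → 6 states
  00(1 | 0) → 8 states

8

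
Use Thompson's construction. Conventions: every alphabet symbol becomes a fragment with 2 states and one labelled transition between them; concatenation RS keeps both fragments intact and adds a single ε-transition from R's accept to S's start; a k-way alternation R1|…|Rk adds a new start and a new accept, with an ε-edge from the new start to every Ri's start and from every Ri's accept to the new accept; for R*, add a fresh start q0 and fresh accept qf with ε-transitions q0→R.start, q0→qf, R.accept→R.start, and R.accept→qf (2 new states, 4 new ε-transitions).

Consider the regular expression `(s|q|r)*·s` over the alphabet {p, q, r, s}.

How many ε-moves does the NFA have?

11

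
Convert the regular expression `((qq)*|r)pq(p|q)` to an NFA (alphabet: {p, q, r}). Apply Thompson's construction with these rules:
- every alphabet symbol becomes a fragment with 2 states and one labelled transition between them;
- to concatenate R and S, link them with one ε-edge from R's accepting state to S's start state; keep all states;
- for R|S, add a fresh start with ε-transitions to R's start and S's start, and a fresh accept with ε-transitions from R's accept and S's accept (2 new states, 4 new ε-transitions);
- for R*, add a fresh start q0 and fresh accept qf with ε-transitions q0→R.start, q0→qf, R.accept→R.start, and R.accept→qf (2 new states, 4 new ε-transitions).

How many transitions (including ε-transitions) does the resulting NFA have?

23

Bottom-up over the parse tree:
Each of the 7 symbol leaves contributes 1 transition (1 symbol, 0 ε).
  qq : 3 transitions (2 symbol, 1 ε)
  (qq)* : 7 transitions (2 symbol, 5 ε)
  (qq)*|r : 12 transitions (3 symbol, 9 ε)
  p|q : 6 transitions (2 symbol, 4 ε)
  ((qq)*|r)pq(p|q) : 23 transitions (7 symbol, 16 ε)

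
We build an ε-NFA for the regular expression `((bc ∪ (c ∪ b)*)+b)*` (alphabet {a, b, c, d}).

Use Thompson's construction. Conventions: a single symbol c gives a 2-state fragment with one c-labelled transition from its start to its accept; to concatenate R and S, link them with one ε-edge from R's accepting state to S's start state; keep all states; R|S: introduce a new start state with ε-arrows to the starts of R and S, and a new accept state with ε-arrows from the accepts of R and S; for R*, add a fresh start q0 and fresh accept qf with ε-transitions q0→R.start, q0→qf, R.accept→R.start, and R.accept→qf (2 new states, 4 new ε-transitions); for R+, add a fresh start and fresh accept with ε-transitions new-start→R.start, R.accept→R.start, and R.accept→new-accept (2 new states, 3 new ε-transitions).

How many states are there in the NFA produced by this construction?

Bottom-up over the parse tree:
Each of the 5 symbol leaves contributes a 2-state fragment.
  bc = 4 states
  c ∪ b = 6 states
  (c ∪ b)* = 8 states
  bc ∪ (c ∪ b)* = 14 states
  (bc ∪ (c ∪ b)*)+ = 16 states
  (bc ∪ (c ∪ b)*)+b = 18 states
  ((bc ∪ (c ∪ b)*)+b)* = 20 states

20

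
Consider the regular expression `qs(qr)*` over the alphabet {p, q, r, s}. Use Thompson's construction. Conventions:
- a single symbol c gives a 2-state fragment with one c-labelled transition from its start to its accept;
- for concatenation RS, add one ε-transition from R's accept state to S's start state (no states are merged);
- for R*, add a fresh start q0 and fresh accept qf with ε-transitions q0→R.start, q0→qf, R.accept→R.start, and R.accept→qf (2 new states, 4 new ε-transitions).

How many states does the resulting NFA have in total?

Recursing over subexpressions:
Each of the 4 symbol leaves contributes a 2-state fragment.
  qr : 4 states
  (qr)* : 6 states
  qs(qr)* : 10 states

10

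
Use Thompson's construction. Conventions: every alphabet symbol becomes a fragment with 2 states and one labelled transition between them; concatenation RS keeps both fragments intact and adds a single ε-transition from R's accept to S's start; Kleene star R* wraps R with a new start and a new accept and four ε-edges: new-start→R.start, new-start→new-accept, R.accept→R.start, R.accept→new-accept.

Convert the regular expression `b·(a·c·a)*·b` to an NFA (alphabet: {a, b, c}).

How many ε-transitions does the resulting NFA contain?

Per subexpression:
Each of the 5 symbol leaves contributes 0 ε-transitions.
  a·c·a → 2 ε-transitions
  (a·c·a)* → 6 ε-transitions
  b·(a·c·a)*·b → 8 ε-transitions

8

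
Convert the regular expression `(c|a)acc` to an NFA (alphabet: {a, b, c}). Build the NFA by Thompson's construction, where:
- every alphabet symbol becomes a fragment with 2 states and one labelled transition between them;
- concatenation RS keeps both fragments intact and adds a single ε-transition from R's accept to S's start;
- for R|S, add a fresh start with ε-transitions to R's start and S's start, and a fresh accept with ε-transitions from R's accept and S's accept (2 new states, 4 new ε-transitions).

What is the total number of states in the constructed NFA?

12

Recursing over subexpressions:
Each of the 5 symbol leaves contributes a 2-state fragment.
  c|a : 6 states
  (c|a)acc : 12 states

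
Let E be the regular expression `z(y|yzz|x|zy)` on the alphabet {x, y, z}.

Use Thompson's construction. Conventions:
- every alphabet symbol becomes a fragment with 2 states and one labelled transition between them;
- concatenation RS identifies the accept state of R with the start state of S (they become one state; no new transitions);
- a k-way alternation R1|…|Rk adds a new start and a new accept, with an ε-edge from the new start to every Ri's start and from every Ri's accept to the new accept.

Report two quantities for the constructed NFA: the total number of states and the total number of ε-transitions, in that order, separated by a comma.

14, 8

Building bottom-up:
Each of the 8 symbol leaves contributes 2 states and 0 ε-transitions.
  yzz : 4 states, 0 ε-transitions
  zy : 3 states, 0 ε-transitions
  y|yzz|x|zy : 13 states, 8 ε-transitions
  z(y|yzz|x|zy) : 14 states, 8 ε-transitions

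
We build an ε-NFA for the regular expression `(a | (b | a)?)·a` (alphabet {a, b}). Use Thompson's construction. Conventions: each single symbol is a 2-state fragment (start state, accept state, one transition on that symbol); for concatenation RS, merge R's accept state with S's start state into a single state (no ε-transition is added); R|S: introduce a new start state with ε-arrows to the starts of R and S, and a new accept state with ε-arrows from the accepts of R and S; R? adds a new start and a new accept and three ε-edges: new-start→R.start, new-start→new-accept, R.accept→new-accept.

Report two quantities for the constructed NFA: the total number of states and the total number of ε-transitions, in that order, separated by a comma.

13, 11

Bottom-up over the parse tree:
Each of the 4 symbol leaves contributes 2 states and 0 ε-transitions.
  b | a → 6 states, 4 ε-transitions
  (b | a)? → 8 states, 7 ε-transitions
  a | (b | a)? → 12 states, 11 ε-transitions
  (a | (b | a)?)·a → 13 states, 11 ε-transitions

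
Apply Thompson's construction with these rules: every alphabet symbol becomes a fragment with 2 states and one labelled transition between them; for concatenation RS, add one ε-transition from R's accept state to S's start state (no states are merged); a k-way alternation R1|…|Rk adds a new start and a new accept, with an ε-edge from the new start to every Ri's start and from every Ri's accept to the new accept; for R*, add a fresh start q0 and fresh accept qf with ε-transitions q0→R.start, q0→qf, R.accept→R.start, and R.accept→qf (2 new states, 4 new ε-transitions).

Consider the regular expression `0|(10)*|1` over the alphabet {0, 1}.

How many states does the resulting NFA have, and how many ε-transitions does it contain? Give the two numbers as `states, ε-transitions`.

Building bottom-up:
Each of the 4 symbol leaves contributes 2 states and 0 ε-transitions.
  10 : 4 states, 1 ε-transition
  (10)* : 6 states, 5 ε-transitions
  0|(10)*|1 : 12 states, 11 ε-transitions

12, 11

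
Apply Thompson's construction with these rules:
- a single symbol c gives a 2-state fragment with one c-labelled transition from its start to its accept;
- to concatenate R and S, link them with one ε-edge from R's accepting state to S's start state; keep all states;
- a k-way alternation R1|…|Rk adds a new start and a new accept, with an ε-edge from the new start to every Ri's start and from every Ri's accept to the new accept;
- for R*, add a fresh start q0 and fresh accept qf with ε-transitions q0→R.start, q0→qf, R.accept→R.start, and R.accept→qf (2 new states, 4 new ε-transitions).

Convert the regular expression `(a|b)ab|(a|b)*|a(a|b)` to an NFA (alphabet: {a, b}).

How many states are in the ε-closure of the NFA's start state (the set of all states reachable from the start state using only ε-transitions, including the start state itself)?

11

Let C(F) = |ε-closure(F.start)| within fragment F, and note whether F accepts ε. Symbol fragments have C = 1 and do not accept ε. Then:
  a|b : |closure| = 1 + 1 + 1 = 3 (the new accept is not ε-reachable since no branch accepts ε)
  (a|b)ab : same as the first factor's closure: |closure| = 3
  a|b : |closure| = 1 + 1 + 1 = 3 (the new accept is not ε-reachable since no branch accepts ε)
  (a|b)* : |closure| = 1 (new start) + 3 (body) + 1 (new accept) = 5
  a|b : new start ε-reaches every alternative's start; none of them accept ε, so the new accept is not reached: |closure| = 1 + 1 + 1 = 3
  a(a|b) : same as the first factor's closure: |closure| = 1
  (a|b)ab|(a|b)*|a(a|b) : new start ε-reaches every alternative's start; at least one alternative accepts ε, so the union's new accept is reached too: |closure| = 1 + 3 + 5 + 1 + 1 = 11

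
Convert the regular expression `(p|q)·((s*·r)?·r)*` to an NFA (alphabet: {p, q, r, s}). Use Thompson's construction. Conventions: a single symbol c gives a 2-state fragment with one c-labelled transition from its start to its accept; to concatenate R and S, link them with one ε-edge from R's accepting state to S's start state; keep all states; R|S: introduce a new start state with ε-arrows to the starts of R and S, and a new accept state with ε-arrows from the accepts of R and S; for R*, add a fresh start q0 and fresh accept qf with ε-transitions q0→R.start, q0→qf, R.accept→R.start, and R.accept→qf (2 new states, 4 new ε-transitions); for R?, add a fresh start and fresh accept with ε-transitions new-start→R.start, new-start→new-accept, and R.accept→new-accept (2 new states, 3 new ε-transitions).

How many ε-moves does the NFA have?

Bottom-up over the parse tree:
Each of the 5 symbol leaves contributes 0 ε-transitions.
  p|q — 4 ε-transitions
  s* — 4 ε-transitions
  s*·r — 5 ε-transitions
  (s*·r)? — 8 ε-transitions
  (s*·r)?·r — 9 ε-transitions
  ((s*·r)?·r)* — 13 ε-transitions
  (p|q)·((s*·r)?·r)* — 18 ε-transitions

18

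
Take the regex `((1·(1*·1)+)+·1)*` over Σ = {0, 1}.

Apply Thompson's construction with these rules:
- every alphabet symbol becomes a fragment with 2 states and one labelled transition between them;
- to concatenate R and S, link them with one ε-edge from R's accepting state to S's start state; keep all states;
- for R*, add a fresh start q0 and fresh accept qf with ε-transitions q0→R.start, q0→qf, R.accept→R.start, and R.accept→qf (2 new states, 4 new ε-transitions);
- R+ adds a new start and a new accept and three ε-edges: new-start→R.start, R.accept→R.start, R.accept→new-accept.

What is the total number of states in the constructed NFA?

16

Per subexpression:
Each of the 4 symbol leaves contributes a 2-state fragment.
  1* — 4 states
  1*·1 — 6 states
  (1*·1)+ — 8 states
  1·(1*·1)+ — 10 states
  (1·(1*·1)+)+ — 12 states
  (1·(1*·1)+)+·1 — 14 states
  ((1·(1*·1)+)+·1)* — 16 states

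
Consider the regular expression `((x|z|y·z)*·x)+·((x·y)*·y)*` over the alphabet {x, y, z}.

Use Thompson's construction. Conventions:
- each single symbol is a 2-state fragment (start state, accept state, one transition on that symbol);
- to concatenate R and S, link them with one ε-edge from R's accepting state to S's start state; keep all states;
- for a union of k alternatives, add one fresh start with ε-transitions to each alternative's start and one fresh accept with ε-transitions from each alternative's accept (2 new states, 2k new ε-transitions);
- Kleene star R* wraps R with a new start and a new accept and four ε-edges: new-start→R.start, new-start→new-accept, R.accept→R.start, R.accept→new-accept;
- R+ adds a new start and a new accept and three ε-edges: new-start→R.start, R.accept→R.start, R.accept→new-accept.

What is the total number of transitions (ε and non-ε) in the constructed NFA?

Per subexpression:
Each of the 8 symbol leaves contributes 1 transition (1 symbol, 0 ε).
  y·z → 3 transitions (2 symbol, 1 ε)
  x|z|y·z → 11 transitions (4 symbol, 7 ε)
  (x|z|y·z)* → 15 transitions (4 symbol, 11 ε)
  (x|z|y·z)*·x → 17 transitions (5 symbol, 12 ε)
  ((x|z|y·z)*·x)+ → 20 transitions (5 symbol, 15 ε)
  x·y → 3 transitions (2 symbol, 1 ε)
  (x·y)* → 7 transitions (2 symbol, 5 ε)
  (x·y)*·y → 9 transitions (3 symbol, 6 ε)
  ((x·y)*·y)* → 13 transitions (3 symbol, 10 ε)
  ((x|z|y·z)*·x)+·((x·y)*·y)* → 34 transitions (8 symbol, 26 ε)

34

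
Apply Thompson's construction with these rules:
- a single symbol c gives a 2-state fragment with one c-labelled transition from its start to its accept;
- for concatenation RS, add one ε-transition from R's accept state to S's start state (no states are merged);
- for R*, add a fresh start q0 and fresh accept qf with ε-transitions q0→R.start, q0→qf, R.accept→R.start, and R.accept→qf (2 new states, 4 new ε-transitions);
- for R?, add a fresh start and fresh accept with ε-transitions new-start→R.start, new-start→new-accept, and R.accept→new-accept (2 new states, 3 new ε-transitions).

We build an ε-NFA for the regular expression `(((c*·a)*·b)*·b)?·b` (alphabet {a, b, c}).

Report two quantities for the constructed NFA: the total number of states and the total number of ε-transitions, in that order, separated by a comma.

Building bottom-up:
Each of the 5 symbol leaves contributes 2 states and 0 ε-transitions.
  c* : 4 states, 4 ε-transitions
  c*·a : 6 states, 5 ε-transitions
  (c*·a)* : 8 states, 9 ε-transitions
  (c*·a)*·b : 10 states, 10 ε-transitions
  ((c*·a)*·b)* : 12 states, 14 ε-transitions
  ((c*·a)*·b)*·b : 14 states, 15 ε-transitions
  (((c*·a)*·b)*·b)? : 16 states, 18 ε-transitions
  (((c*·a)*·b)*·b)?·b : 18 states, 19 ε-transitions

18, 19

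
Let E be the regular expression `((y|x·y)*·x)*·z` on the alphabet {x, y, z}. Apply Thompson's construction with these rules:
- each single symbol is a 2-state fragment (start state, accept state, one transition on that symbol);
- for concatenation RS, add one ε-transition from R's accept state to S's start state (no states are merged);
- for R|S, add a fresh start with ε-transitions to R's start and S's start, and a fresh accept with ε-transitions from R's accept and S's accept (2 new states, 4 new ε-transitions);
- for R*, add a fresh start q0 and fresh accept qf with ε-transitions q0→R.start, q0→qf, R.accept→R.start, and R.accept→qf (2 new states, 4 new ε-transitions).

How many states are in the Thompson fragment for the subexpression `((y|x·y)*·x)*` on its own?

Fragment for `((y|x·y)*·x)*`:
Each of the 4 symbol leaves contributes a 2-state fragment.
  x·y → 4 states
  y|x·y → 8 states
  (y|x·y)* → 10 states
  (y|x·y)*·x → 12 states
  ((y|x·y)*·x)* → 14 states

14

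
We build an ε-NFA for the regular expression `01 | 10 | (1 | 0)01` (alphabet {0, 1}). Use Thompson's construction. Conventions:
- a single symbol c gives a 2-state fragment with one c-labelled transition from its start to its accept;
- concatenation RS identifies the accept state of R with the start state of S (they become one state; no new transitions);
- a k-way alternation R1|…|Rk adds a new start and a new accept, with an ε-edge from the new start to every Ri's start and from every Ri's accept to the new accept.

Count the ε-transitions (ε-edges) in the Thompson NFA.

10

By structural recursion:
Each of the 8 symbol leaves contributes 0 ε-transitions.
  01 → 0 ε-transitions
  10 → 0 ε-transitions
  1 | 0 → 4 ε-transitions
  (1 | 0)01 → 4 ε-transitions
  01 | 10 | (1 | 0)01 → 10 ε-transitions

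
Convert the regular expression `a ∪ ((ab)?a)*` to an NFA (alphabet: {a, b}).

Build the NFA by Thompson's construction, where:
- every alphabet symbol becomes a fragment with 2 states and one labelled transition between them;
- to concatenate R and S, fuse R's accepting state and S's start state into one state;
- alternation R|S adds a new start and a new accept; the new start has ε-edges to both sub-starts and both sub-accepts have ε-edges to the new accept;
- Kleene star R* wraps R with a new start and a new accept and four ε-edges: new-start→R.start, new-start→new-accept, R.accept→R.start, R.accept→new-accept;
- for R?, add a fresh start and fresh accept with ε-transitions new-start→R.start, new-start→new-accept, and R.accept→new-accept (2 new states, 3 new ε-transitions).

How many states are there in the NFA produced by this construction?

By structural recursion:
Each of the 4 symbol leaves contributes a 2-state fragment.
  ab = 3 states
  (ab)? = 5 states
  (ab)?a = 6 states
  ((ab)?a)* = 8 states
  a ∪ ((ab)?a)* = 12 states

12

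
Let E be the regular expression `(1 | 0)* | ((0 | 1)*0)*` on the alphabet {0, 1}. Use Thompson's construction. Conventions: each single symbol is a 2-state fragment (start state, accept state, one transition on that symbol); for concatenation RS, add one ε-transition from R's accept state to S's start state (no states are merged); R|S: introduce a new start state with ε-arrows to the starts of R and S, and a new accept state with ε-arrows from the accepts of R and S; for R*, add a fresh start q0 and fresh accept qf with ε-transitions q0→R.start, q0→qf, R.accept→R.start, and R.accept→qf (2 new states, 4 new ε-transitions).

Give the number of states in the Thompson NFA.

22

Bottom-up over the parse tree:
Each of the 5 symbol leaves contributes a 2-state fragment.
  1 | 0 : 6 states
  (1 | 0)* : 8 states
  0 | 1 : 6 states
  (0 | 1)* : 8 states
  (0 | 1)*0 : 10 states
  ((0 | 1)*0)* : 12 states
  (1 | 0)* | ((0 | 1)*0)* : 22 states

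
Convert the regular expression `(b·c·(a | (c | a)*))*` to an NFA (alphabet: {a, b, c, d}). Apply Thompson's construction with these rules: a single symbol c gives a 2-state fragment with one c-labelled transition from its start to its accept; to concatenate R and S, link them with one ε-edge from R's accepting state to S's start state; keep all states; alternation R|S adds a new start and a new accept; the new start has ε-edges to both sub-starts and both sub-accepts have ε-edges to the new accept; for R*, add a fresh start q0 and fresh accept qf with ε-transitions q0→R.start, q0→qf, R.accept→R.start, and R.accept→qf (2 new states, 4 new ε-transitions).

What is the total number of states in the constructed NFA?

18

Per subexpression:
Each of the 5 symbol leaves contributes a 2-state fragment.
  c | a : 6 states
  (c | a)* : 8 states
  a | (c | a)* : 12 states
  b·c·(a | (c | a)*) : 16 states
  (b·c·(a | (c | a)*))* : 18 states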